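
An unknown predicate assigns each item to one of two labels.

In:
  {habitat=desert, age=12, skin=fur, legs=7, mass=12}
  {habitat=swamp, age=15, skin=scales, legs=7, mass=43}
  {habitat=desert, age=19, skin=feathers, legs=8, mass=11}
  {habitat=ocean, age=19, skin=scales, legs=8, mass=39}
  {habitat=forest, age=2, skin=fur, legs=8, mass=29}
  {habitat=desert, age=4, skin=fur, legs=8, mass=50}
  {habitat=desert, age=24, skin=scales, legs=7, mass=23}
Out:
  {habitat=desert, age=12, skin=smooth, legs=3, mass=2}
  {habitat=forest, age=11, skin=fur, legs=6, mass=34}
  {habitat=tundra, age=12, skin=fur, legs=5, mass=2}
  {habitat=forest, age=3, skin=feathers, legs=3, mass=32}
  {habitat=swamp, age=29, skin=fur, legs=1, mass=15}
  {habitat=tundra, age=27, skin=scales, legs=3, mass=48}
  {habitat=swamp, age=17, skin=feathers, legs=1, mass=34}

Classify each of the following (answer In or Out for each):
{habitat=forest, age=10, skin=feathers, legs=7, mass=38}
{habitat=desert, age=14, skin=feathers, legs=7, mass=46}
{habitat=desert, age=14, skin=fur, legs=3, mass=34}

In, In, Out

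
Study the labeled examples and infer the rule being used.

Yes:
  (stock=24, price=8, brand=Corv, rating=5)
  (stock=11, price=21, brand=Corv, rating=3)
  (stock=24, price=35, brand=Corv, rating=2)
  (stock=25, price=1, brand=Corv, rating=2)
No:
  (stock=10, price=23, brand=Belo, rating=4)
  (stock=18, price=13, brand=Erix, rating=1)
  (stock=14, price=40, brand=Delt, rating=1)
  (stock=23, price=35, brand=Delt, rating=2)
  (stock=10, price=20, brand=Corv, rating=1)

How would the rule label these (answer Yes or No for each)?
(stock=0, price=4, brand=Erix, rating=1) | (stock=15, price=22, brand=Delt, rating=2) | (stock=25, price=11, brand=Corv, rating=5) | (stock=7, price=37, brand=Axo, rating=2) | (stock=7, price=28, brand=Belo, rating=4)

No, No, Yes, No, No

The classifier is using: brand is Corv AND rating ≥ 2.
(stock=0, price=4, brand=Erix, rating=1): brand is Erix, rating = 1, fails the rule → No.
(stock=15, price=22, brand=Delt, rating=2): brand is Delt, rating = 2, fails the rule → No.
(stock=25, price=11, brand=Corv, rating=5): brand is Corv, rating = 5, fits → Yes.
(stock=7, price=37, brand=Axo, rating=2): brand is Axo, rating = 2, fails the rule → No.
(stock=7, price=28, brand=Belo, rating=4): brand is Belo, rating = 4, fails the rule → No.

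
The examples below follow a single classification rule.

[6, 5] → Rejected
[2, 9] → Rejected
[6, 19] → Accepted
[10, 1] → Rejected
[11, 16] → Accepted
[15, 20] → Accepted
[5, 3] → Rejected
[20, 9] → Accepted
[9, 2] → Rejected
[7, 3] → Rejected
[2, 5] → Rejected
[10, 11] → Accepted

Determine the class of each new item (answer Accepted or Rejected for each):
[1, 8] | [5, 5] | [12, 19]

Rejected, Rejected, Accepted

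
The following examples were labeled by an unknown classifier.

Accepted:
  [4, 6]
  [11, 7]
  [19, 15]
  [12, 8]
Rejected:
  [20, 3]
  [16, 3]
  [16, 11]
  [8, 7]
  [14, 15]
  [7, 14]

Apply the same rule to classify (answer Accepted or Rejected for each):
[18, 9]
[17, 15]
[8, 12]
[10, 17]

Rule: sum is even. This holds for each 'Accepted' example and fails for each 'Rejected' one.

Rejected, Accepted, Accepted, Rejected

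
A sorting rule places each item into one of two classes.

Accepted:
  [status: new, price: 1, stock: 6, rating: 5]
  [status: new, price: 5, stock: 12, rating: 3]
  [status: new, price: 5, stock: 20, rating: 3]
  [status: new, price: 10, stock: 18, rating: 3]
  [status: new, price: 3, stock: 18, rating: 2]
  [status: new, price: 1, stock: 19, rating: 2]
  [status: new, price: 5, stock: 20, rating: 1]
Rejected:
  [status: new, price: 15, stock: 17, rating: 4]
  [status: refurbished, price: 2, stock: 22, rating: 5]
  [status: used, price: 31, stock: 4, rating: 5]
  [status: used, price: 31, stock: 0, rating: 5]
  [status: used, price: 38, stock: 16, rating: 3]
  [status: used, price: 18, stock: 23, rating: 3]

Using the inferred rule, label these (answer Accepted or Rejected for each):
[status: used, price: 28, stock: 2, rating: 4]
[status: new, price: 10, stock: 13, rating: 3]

Rejected, Accepted

'Accepted' ⟺ status is new AND price ≤ 10.
[status: used, price: 28, stock: 2, rating: 4]: status is used, price = 28, fails this test → Rejected.
[status: new, price: 10, stock: 13, rating: 3]: status is new, price = 10, passes → Accepted.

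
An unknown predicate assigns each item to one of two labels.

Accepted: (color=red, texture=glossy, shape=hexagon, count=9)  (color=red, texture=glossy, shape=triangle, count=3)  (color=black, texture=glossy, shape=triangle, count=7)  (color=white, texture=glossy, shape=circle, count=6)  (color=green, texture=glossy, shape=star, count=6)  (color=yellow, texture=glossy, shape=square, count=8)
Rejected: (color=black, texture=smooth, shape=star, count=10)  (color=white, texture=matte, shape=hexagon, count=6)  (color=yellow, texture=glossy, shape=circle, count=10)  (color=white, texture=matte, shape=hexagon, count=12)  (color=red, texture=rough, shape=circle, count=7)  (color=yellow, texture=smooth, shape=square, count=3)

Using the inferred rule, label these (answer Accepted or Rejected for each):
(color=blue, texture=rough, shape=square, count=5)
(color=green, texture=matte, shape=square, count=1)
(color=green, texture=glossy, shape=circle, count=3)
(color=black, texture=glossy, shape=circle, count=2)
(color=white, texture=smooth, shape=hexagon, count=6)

Rule: texture is glossy AND count ≤ 9. This holds for each 'Accepted' example and fails for each 'Rejected' one.

Rejected, Rejected, Accepted, Accepted, Rejected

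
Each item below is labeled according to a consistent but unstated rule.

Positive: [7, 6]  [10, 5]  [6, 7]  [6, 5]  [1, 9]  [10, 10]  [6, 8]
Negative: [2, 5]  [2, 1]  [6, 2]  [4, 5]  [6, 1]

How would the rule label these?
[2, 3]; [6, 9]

Negative, Positive

One predicate separates the groups cleanly: sum ≥ 10.
[2, 3]: 2+3 = 5 — doesn't qualify, so Negative. [6, 9]: 6+9 = 15 — checks out, so Positive.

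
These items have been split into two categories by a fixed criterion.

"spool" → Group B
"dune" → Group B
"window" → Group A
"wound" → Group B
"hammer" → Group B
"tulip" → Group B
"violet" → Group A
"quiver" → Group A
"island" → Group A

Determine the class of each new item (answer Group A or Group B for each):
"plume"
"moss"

Group B, Group B

The classifier is using: even length AND contains 'i'.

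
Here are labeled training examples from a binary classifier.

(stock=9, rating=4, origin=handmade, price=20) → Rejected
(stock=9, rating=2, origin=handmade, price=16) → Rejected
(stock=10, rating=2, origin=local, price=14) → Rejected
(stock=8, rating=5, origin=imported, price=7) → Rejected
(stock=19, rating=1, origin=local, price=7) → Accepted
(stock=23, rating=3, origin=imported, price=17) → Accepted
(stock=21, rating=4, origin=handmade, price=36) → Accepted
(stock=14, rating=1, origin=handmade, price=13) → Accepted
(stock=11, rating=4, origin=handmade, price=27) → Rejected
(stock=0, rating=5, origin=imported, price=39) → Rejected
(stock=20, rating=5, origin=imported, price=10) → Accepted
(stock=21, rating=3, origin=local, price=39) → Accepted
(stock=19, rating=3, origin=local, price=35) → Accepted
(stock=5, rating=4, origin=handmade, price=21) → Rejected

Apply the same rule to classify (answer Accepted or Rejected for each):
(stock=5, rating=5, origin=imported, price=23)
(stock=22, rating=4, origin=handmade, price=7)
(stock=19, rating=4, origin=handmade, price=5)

Rejected, Accepted, Accepted

The classifier is using: stock ≥ 14.
Rejected: (stock=5, rating=5, origin=imported, price=23), since stock = 5.
Accepted: (stock=22, rating=4, origin=handmade, price=7), since stock = 22.
Accepted: (stock=19, rating=4, origin=handmade, price=5), since stock = 19.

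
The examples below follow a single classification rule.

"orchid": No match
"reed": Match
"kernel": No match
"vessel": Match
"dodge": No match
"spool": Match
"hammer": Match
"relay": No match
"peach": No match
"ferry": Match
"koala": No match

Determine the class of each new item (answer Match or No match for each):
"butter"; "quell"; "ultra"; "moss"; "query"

Match, Match, No match, Match, No match

The classifier is using: has a double letter.
"butter": 'tt' doubled — has this property, so Match. "quell": 'll' doubled — has this property, so Match. "ultra": no doubled letter — doesn't qualify, so No match. "moss": 'ss' doubled — has this property, so Match. "query": no doubled letter — doesn't qualify, so No match.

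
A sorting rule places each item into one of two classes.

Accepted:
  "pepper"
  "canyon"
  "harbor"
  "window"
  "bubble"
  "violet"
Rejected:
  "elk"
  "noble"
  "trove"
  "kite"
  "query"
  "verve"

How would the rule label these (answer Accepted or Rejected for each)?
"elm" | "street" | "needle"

Rejected, Accepted, Accepted

The distinguishing property — length 6 — holds for all the 'Accepted' cases and none of the 'Rejected' cases.
"elm" → length 3 → Rejected.
"street" → length 6 → Accepted.
"needle" → length 6 → Accepted.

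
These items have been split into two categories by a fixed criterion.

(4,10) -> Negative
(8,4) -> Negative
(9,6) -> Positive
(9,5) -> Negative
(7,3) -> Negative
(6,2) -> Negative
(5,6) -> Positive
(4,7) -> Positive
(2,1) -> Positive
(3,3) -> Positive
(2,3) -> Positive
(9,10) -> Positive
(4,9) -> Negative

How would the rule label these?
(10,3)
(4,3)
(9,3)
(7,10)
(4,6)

Negative, Positive, Negative, Positive, Positive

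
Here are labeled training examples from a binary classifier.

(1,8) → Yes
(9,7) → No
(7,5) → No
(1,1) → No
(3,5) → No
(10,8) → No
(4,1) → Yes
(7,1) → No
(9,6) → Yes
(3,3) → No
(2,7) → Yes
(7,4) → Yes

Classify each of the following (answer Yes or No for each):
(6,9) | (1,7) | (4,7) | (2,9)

Yes, No, Yes, Yes

Looking at the examples, the only property every 'Yes' case has and every 'No' case lacks is: sum is odd.
(6,9): Yes (6+9 = 15).
(1,7): No (1+7 = 8).
(4,7): Yes (4+7 = 11).
(2,9): Yes (2+9 = 11).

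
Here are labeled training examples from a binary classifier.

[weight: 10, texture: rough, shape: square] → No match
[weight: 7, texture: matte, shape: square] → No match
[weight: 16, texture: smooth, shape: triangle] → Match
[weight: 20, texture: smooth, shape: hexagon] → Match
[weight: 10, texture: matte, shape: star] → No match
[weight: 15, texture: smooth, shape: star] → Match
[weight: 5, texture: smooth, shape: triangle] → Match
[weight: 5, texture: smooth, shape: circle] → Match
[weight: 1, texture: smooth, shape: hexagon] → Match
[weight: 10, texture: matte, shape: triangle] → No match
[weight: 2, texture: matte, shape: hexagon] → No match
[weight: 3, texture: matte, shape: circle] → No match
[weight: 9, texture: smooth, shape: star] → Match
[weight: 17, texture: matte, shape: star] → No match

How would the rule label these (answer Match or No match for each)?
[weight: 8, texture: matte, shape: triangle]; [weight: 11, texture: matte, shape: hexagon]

No match, No match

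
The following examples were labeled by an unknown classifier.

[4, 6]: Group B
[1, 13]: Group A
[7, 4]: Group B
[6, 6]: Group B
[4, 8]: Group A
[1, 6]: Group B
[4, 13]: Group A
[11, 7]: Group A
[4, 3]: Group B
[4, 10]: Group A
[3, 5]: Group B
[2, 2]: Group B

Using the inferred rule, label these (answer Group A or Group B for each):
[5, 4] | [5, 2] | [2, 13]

The classifier is using: second ≥ 7.
[5, 4] — second 4, hence Group B.
[5, 2] — second 2, hence Group B.
[2, 13] — second 13, hence Group A.

Group B, Group B, Group A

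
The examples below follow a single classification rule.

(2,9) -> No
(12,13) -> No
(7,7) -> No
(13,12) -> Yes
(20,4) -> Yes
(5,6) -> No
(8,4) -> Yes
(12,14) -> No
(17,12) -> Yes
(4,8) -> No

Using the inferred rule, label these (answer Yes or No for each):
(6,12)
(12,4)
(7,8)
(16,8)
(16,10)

The common property of the 'Yes' items is: first > second. No 'No' item has it.
(6,12) → 6 < 12 → No. (12,4) → 12 > 4 → Yes. (7,8) → 7 < 8 → No. (16,8) → 16 > 8 → Yes. (16,10) → 16 > 10 → Yes.

No, Yes, No, Yes, Yes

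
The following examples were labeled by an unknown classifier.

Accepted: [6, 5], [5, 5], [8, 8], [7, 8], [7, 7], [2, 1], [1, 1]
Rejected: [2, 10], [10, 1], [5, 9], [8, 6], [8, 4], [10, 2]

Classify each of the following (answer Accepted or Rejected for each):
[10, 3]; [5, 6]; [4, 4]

The common property of the 'Accepted' items is: |first − second| ≤ 1. No 'Rejected' item has it.
Rejected: [10, 3], since |10−3| = 7. Accepted: [5, 6], since |5−6| = 1. Accepted: [4, 4], since |4−4| = 0.

Rejected, Accepted, Accepted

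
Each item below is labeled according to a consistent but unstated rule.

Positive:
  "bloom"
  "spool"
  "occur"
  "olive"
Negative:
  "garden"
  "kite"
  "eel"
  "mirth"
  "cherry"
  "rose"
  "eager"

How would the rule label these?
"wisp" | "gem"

Negative, Negative

Every 'Positive' example satisfies: odd length AND contains 'o'. None of the 'Negative' examples do.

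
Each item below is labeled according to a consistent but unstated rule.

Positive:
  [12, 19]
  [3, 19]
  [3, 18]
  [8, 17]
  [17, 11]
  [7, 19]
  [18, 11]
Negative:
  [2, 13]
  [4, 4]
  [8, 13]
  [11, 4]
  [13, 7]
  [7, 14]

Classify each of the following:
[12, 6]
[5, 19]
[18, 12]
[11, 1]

Negative, Positive, Positive, Negative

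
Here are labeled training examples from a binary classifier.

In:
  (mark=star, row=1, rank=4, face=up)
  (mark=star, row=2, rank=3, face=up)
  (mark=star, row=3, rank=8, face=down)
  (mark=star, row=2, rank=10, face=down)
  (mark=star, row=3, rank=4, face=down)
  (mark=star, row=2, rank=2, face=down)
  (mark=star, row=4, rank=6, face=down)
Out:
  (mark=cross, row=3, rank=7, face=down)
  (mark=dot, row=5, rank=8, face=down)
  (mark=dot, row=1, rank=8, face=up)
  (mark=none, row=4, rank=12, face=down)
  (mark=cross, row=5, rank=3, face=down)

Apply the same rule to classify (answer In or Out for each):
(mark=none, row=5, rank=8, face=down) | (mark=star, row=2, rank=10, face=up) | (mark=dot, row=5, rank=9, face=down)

Out, In, Out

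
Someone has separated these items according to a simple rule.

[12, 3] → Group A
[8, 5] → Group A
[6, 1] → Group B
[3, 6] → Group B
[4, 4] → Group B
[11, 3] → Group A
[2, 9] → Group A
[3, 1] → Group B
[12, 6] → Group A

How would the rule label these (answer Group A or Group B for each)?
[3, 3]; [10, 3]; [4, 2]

Group B, Group A, Group B

The distinguishing property — sum ≥ 11 — holds for all the 'Group A' cases and none of the 'Group B' cases.
[3, 3] → 3+3 = 6 → Group B. [10, 3] → 10+3 = 13 → Group A. [4, 2] → 4+2 = 6 → Group B.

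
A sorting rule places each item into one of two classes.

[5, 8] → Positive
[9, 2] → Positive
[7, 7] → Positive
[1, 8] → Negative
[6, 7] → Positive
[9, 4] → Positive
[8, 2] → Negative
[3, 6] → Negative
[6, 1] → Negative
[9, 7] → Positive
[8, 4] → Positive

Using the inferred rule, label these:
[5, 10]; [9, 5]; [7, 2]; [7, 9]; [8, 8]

Positive, Positive, Negative, Positive, Positive

The distinguishing property — sum ≥ 11 — holds for all the 'Positive' cases and none of the 'Negative' cases.
[5, 10]: 5+10 = 15 — checks out, so Positive. [9, 5]: 9+5 = 14 — checks out, so Positive. [7, 2]: 7+2 = 9 — fails the rule, so Negative. [7, 9]: 7+9 = 16 — checks out, so Positive. [8, 8]: 8+8 = 16 — checks out, so Positive.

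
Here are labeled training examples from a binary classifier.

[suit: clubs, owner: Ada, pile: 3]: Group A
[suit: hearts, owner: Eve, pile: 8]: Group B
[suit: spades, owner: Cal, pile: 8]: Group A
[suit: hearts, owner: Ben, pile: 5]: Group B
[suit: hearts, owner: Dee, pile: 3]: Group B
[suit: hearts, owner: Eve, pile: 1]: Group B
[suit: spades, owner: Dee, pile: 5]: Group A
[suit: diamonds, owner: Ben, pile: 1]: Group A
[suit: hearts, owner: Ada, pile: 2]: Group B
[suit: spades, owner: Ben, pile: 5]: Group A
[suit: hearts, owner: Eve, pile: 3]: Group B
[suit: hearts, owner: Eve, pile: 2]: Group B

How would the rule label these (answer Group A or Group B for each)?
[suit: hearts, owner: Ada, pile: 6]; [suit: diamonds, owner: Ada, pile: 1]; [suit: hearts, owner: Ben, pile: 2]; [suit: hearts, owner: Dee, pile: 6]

Group B, Group A, Group B, Group B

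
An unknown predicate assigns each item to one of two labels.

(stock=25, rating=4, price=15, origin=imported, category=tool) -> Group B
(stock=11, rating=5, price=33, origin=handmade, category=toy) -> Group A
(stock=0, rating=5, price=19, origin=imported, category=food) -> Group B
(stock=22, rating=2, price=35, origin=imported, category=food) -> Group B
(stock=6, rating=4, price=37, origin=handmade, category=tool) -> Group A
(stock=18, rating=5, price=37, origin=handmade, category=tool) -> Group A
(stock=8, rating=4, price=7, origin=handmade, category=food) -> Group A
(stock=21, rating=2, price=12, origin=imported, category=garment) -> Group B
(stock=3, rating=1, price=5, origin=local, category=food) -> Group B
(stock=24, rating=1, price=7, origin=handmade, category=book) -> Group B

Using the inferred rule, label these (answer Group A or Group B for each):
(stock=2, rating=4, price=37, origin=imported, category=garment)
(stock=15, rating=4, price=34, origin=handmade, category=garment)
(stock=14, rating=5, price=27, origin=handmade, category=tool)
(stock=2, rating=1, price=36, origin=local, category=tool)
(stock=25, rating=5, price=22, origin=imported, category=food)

Group B, Group A, Group A, Group B, Group B

One predicate separates the groups cleanly: origin is handmade AND rating ≥ 2.
(stock=2, rating=4, price=37, origin=imported, category=garment): origin is imported, rating = 4, does not satisfy this → Group B. (stock=15, rating=4, price=34, origin=handmade, category=garment): origin is handmade, rating = 4, has this property → Group A. (stock=14, rating=5, price=27, origin=handmade, category=tool): origin is handmade, rating = 5, has this property → Group A. (stock=2, rating=1, price=36, origin=local, category=tool): origin is local, rating = 1, does not satisfy this → Group B. (stock=25, rating=5, price=22, origin=imported, category=food): origin is imported, rating = 5, does not satisfy this → Group B.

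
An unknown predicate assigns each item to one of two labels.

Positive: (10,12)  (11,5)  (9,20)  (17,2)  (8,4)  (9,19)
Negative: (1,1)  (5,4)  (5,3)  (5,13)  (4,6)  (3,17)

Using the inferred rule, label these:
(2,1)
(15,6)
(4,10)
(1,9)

Every 'Positive' example satisfies: first ≥ 6. None of the 'Negative' examples do.
Negative: (2,1), since first 2.
Positive: (15,6), since first 15.
Negative: (4,10), since first 4.
Negative: (1,9), since first 1.

Negative, Positive, Negative, Negative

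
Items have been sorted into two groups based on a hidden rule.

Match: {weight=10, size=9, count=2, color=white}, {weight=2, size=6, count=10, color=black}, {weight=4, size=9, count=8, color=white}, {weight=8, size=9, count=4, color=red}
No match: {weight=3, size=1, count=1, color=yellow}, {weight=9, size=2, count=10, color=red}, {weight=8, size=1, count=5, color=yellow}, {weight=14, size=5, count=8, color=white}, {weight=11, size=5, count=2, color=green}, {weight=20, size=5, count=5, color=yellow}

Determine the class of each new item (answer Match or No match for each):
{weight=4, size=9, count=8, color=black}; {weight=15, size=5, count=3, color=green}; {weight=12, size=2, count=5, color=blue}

The simplest hypothesis consistent with all the labels is: size ≥ 6.
{weight=4, size=9, count=8, color=black} → size = 9 → Match.
{weight=15, size=5, count=3, color=green} → size = 5 → No match.
{weight=12, size=2, count=5, color=blue} → size = 2 → No match.

Match, No match, No match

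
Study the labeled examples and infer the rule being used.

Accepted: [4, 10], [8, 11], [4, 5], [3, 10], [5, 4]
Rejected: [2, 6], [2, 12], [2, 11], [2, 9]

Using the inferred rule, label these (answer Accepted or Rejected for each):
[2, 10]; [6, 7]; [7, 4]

Rejected, Accepted, Accepted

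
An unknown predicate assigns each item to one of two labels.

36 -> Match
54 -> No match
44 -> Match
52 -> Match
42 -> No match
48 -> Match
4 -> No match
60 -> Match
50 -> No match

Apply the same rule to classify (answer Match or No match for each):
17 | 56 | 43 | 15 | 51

The classifier is using: multiple of 4 AND at least 36.

No match, Match, No match, No match, No match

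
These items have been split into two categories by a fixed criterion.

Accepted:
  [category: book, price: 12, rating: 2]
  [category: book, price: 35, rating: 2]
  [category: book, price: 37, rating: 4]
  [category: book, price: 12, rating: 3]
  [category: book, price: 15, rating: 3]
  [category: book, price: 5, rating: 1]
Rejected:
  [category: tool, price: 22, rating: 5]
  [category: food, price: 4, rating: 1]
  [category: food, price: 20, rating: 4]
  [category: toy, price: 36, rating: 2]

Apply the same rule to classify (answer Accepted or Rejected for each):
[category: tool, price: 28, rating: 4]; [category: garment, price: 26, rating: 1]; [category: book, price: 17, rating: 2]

Rejected, Rejected, Accepted

One predicate separates the groups cleanly: category is book.
Rejected: [category: tool, price: 28, rating: 4], since category is tool.
Rejected: [category: garment, price: 26, rating: 1], since category is garment.
Accepted: [category: book, price: 17, rating: 2], since category is book.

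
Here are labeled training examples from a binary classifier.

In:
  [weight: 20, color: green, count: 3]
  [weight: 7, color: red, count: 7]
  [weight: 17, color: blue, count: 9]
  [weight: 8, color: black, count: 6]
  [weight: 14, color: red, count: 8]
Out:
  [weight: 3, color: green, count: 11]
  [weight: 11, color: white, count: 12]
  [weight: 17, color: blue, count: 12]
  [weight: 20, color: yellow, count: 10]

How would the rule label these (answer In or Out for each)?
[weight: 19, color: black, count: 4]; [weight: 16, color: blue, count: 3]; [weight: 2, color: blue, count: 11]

In, In, Out

All 'In' examples share one property — count ≤ 9 — and every 'Out' example lacks it.
[weight: 19, color: black, count: 4] → count = 4 → In.
[weight: 16, color: blue, count: 3] → count = 3 → In.
[weight: 2, color: blue, count: 11] → count = 11 → Out.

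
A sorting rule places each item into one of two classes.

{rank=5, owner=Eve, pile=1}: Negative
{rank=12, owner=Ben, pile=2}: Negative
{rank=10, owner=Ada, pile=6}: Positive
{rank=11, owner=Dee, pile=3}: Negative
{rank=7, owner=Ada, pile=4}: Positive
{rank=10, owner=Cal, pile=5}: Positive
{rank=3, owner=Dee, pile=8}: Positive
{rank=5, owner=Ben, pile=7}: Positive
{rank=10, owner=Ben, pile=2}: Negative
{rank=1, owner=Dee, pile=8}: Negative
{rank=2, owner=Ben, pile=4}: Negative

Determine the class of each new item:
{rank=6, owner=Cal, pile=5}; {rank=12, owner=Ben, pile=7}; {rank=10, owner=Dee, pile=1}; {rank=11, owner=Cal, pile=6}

Positive, Positive, Negative, Positive

All 'Positive' examples share one property — rank ≥ 3 AND pile ≥ 4 — and every 'Negative' example lacks it.
{rank=6, owner=Cal, pile=5}: rank = 6, pile = 5, qualifies → Positive.
{rank=12, owner=Ben, pile=7}: rank = 12, pile = 7, qualifies → Positive.
{rank=10, owner=Dee, pile=1}: rank = 10, pile = 1, fails this test → Negative.
{rank=11, owner=Cal, pile=6}: rank = 11, pile = 6, qualifies → Positive.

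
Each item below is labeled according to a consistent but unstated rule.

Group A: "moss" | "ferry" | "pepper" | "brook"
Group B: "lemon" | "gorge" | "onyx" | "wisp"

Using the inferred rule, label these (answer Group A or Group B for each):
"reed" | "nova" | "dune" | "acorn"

Group A, Group B, Group B, Group B

The classifier is using: has a double letter.
"reed": 'ee' doubled, checks out → Group A. "nova": no doubled letter, fails the rule → Group B. "dune": no doubled letter, fails the rule → Group B. "acorn": no doubled letter, fails the rule → Group B.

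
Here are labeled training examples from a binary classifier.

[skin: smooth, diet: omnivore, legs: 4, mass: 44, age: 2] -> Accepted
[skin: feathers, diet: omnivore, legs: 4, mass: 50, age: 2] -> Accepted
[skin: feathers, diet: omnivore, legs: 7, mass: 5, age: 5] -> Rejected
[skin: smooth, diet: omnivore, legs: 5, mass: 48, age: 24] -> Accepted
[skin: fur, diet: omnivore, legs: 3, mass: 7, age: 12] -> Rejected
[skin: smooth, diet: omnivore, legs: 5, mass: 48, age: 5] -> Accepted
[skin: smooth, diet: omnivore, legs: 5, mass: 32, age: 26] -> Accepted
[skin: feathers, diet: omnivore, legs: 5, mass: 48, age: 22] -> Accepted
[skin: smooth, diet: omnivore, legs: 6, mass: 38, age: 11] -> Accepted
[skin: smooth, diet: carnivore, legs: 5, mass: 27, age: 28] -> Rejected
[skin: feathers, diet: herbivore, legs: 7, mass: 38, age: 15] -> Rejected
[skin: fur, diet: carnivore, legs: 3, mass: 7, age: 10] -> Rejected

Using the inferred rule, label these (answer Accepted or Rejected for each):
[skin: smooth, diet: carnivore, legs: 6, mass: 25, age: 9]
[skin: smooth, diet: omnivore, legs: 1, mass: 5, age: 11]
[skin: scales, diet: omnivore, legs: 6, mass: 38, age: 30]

Rejected, Rejected, Accepted

All 'Accepted' examples share one property — diet is omnivore AND mass ≥ 27 — and every 'Rejected' example lacks it.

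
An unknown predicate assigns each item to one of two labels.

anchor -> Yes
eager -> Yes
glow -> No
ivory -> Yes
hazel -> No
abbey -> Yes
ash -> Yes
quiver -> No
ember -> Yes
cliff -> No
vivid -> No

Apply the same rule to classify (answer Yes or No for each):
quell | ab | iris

No, Yes, Yes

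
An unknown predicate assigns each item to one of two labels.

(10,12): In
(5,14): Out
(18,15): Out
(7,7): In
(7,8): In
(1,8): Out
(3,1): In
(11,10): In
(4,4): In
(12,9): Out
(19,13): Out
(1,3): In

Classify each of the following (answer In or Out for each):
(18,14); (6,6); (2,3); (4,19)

Out, In, In, Out

The pattern is that an item is 'In' exactly when: |first − second| ≤ 2.
(18,14): |18−14| = 4, fails this test → Out. (6,6): |6−6| = 0, qualifies → In. (2,3): |2−3| = 1, qualifies → In. (4,19): |4−19| = 15, fails this test → Out.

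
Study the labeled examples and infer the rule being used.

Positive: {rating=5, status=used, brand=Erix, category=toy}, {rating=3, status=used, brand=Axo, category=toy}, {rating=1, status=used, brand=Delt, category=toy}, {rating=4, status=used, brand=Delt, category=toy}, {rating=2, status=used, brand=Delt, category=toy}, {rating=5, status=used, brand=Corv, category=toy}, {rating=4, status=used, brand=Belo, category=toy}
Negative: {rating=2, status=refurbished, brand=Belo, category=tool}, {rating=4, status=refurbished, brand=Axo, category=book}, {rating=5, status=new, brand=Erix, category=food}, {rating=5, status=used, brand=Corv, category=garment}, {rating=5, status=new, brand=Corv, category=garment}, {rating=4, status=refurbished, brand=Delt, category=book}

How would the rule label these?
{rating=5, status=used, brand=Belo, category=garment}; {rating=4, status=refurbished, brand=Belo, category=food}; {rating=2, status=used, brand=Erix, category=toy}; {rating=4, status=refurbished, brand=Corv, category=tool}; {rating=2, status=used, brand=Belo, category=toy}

Negative, Negative, Positive, Negative, Positive

Rule: category is toy. This holds for each 'Positive' example and fails for each 'Negative' one.
{rating=5, status=used, brand=Belo, category=garment} → category is garment → Negative. {rating=4, status=refurbished, brand=Belo, category=food} → category is food → Negative. {rating=2, status=used, brand=Erix, category=toy} → category is toy → Positive. {rating=4, status=refurbished, brand=Corv, category=tool} → category is tool → Negative. {rating=2, status=used, brand=Belo, category=toy} → category is toy → Positive.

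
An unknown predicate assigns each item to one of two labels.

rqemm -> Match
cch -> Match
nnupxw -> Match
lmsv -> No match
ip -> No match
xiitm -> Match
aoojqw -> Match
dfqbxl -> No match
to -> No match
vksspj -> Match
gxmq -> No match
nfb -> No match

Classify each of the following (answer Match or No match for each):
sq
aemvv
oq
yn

The simplest hypothesis consistent with all the labels is: has a double letter.
sq → no doubled letter → No match.
aemvv → 'vv' doubled → Match.
oq → no doubled letter → No match.
yn → no doubled letter → No match.

No match, Match, No match, No match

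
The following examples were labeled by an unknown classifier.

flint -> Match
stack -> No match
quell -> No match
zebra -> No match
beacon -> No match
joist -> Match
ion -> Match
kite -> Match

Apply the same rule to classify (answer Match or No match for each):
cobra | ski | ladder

The simplest hypothesis consistent with all the labels is: contains 'i'.
No match: cobra, since no 'i'. Match: ski, since has 'i'. No match: ladder, since no 'i'.

No match, Match, No match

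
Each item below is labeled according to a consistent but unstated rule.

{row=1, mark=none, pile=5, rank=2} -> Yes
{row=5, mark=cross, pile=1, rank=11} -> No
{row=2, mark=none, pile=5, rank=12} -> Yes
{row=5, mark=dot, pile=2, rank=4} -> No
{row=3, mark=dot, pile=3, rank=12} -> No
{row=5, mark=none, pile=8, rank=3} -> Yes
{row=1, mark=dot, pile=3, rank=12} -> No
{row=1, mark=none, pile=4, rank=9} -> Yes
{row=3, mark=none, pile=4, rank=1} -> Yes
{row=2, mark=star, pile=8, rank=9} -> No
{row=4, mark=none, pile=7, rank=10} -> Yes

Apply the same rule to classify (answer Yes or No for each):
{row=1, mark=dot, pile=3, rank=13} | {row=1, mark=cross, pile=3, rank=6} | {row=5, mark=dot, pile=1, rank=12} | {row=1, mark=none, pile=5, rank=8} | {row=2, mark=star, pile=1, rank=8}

No, No, No, Yes, No

Every 'Yes' example satisfies: mark is none. None of the 'No' examples do.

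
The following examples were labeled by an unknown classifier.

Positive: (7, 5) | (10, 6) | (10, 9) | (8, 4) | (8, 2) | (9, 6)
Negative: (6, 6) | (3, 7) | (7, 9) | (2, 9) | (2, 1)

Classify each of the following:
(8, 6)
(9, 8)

The rule appears to be: first > second AND sum ≥ 10.
(8, 6): 8 > 6, 8+6 = 14 — fits, so Positive. (9, 8): 9 > 8, 9+8 = 17 — fits, so Positive.

Positive, Positive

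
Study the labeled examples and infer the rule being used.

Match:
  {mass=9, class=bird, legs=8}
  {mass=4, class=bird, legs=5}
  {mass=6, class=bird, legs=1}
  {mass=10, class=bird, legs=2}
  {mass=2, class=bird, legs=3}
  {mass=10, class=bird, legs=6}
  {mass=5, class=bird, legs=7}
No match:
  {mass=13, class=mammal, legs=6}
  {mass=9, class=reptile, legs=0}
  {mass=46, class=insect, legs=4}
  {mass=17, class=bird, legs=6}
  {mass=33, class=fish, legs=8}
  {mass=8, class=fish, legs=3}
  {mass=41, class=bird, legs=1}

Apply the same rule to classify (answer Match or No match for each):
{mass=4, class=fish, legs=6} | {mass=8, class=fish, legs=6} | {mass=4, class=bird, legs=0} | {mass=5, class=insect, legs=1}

One predicate separates the groups cleanly: class is bird AND mass ≤ 10.

No match, No match, Match, No match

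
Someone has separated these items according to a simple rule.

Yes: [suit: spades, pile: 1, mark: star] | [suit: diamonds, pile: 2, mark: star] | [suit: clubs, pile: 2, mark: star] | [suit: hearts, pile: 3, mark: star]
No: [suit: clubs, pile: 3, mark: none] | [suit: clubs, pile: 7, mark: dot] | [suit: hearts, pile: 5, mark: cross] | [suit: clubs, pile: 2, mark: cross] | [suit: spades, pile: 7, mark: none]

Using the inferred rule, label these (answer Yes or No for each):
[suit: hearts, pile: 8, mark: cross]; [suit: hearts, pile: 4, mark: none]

Rule: mark is star. This holds for each 'Yes' example and fails for each 'No' one.
[suit: hearts, pile: 8, mark: cross]: mark is cross, does not pass → No.
[suit: hearts, pile: 4, mark: none]: mark is none, does not pass → No.

No, No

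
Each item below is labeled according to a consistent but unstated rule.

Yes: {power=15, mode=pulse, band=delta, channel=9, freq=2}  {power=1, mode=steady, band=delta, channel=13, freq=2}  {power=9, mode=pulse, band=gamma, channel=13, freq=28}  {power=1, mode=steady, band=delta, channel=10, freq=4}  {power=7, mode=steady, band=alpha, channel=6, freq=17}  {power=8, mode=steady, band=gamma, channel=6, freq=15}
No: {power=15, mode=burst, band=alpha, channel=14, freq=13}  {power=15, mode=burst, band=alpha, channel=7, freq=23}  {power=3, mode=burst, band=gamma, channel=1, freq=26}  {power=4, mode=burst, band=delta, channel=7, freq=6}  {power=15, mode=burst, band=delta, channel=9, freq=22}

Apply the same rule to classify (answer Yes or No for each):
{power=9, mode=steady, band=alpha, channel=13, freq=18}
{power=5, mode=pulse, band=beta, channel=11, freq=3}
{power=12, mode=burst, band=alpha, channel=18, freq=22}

Yes, Yes, No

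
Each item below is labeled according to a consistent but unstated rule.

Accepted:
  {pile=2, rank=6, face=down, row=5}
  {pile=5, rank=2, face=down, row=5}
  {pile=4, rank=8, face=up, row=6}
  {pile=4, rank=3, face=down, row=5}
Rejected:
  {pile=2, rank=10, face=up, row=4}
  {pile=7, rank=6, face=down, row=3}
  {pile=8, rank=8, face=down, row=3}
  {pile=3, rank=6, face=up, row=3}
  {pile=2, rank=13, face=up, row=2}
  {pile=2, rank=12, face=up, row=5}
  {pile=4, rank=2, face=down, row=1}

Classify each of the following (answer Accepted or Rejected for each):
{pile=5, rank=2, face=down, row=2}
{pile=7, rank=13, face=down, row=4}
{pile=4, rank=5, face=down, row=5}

Rejected, Rejected, Accepted

The distinguishing property — rank ≤ 8 AND row ≥ 4 — holds for all the 'Accepted' cases and none of the 'Rejected' cases.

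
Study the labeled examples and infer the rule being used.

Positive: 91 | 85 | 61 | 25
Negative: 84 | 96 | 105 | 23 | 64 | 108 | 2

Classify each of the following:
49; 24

Positive, Negative

Every 'Positive' example satisfies: ≡ 1 (mod 6). None of the 'Negative' examples do.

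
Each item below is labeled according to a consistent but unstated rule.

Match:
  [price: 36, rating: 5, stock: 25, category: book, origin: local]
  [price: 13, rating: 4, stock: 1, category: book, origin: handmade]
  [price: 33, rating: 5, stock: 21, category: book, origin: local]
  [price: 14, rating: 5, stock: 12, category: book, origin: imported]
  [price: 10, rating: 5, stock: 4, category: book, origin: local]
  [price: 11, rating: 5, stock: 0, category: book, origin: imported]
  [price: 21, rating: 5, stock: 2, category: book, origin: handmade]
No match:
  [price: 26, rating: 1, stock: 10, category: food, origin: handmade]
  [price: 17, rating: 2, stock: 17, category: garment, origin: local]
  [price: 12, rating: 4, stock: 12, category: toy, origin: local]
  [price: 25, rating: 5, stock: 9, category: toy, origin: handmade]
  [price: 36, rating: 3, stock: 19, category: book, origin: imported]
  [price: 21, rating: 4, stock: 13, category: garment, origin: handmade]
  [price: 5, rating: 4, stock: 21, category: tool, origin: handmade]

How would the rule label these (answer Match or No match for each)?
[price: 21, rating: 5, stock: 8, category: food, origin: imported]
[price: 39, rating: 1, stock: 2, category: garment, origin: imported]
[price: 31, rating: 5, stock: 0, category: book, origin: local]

'Match' ⟺ category is book AND rating ≥ 4.
[price: 21, rating: 5, stock: 8, category: food, origin: imported]: category is food, rating = 5, fails the rule → No match. [price: 39, rating: 1, stock: 2, category: garment, origin: imported]: category is garment, rating = 1, fails the rule → No match. [price: 31, rating: 5, stock: 0, category: book, origin: local]: category is book, rating = 5, matches → Match.

No match, No match, Match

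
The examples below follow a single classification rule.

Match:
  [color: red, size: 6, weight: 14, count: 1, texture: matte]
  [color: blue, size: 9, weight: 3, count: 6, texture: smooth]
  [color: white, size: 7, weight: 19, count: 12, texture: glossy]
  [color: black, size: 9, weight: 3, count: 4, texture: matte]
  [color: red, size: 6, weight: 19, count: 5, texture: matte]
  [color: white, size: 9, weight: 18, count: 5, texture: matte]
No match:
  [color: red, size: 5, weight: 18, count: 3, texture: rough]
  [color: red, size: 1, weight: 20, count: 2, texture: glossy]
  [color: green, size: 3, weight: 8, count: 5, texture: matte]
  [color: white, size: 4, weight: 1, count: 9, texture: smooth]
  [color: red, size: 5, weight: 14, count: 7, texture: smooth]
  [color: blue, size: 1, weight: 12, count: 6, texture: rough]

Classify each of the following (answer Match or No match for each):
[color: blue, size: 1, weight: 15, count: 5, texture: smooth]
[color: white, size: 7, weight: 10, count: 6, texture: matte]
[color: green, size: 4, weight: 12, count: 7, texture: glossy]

No match, Match, No match

The pattern is that an item is 'Match' exactly when: size ≥ 6.
[color: blue, size: 1, weight: 15, count: 5, texture: smooth]: size = 1, lacks this property → No match. [color: white, size: 7, weight: 10, count: 6, texture: matte]: size = 7, satisfies this → Match. [color: green, size: 4, weight: 12, count: 7, texture: glossy]: size = 4, lacks this property → No match.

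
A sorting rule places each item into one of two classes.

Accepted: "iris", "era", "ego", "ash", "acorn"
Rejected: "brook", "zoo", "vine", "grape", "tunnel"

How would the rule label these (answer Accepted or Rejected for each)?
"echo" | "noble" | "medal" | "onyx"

Every 'Accepted' example satisfies: starts with a vowel. None of the 'Rejected' examples do.

Accepted, Rejected, Rejected, Accepted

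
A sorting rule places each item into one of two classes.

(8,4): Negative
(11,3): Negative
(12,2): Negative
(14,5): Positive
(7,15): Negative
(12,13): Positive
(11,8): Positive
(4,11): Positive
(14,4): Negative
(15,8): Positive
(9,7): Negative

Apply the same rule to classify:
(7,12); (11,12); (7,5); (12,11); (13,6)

Rule: sum is odd. This holds for each 'Positive' example and fails for each 'Negative' one.

Positive, Positive, Negative, Positive, Positive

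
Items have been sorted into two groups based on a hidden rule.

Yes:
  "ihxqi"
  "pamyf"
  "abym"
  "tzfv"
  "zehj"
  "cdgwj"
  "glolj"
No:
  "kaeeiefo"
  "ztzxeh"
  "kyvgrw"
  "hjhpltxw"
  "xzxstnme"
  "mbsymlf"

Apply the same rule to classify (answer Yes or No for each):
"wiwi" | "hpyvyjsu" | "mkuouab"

Yes, No, No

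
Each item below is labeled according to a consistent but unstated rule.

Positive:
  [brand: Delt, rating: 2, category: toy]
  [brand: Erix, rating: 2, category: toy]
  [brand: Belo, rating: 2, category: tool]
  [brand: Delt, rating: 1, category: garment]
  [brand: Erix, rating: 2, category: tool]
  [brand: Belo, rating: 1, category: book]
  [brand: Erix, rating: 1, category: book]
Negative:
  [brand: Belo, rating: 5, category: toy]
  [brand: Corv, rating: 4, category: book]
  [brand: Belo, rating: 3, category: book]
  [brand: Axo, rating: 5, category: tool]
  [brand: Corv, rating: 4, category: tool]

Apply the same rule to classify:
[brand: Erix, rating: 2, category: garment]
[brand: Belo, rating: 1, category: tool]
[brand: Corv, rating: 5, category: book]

Positive, Positive, Negative

The pattern is that an item is 'Positive' exactly when: rating ≤ 2.
[brand: Erix, rating: 2, category: garment] — rating = 2, hence Positive.
[brand: Belo, rating: 1, category: tool] — rating = 1, hence Positive.
[brand: Corv, rating: 5, category: book] — rating = 5, hence Negative.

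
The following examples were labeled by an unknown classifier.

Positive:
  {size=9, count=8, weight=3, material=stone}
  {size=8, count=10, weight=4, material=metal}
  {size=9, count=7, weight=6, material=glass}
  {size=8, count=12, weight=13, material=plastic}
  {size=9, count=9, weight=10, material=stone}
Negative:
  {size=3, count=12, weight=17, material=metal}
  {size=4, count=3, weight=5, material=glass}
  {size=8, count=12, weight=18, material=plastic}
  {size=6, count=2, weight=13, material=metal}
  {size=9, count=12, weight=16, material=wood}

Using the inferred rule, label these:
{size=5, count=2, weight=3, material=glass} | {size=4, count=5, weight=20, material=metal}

The pattern is that an item is 'Positive' exactly when: size ≥ 8 AND weight ≤ 13.
{size=5, count=2, weight=3, material=glass} — size = 5, weight = 3, hence Negative.
{size=4, count=5, weight=20, material=metal} — size = 4, weight = 20, hence Negative.

Negative, Negative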